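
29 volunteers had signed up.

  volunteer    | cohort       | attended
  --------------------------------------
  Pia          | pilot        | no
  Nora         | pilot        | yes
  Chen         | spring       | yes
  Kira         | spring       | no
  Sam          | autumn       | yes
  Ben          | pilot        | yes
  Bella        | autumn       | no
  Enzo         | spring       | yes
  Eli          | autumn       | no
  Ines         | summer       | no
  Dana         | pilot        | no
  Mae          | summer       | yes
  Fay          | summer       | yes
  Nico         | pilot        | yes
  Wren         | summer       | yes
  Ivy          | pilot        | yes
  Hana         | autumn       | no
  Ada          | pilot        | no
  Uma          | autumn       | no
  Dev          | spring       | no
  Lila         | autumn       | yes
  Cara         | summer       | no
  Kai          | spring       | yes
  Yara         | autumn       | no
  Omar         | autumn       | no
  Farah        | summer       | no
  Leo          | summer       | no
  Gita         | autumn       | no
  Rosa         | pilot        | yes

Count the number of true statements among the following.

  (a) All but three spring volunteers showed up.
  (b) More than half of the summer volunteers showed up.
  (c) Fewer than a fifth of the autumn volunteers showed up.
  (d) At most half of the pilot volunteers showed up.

0

(a) spring: |A| = 5, |A ∩ B| = 3; needs |A ∖ B| = 3 — false.
(b) summer: |A| = 7, |A ∩ B| = 3; needs |A ∩ B| > |A ∖ B| — false.
(c) autumn: |A| = 9, |A ∩ B| = 2; needs |A ∩ B| / |A| < 1/5 — false.
(d) pilot: |A| = 8, |A ∩ B| = 5; needs |A ∩ B| ≤ |A ∖ B| — false.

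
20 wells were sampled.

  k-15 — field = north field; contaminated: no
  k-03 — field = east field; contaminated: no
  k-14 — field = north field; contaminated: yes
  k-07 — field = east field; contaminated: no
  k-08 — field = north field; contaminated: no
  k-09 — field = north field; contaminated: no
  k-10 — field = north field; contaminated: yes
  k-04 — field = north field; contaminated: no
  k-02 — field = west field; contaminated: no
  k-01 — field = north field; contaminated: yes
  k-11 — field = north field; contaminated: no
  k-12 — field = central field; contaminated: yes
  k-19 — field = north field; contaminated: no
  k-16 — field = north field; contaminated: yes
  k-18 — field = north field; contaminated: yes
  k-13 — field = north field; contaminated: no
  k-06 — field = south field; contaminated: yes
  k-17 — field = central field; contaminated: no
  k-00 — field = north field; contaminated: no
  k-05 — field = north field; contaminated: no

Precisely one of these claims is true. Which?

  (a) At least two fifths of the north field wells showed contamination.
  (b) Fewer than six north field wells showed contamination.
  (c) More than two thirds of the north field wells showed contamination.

(b)

|A| = 14, |A ∩ B| = 5, |A ∖ B| = 9.
(a) requires |A ∩ B| / |A| ≥ 2/5: false.
(b) requires |A ∩ B| < 6: true.
(c) requires |A ∩ B| / |A| > 2/3: false.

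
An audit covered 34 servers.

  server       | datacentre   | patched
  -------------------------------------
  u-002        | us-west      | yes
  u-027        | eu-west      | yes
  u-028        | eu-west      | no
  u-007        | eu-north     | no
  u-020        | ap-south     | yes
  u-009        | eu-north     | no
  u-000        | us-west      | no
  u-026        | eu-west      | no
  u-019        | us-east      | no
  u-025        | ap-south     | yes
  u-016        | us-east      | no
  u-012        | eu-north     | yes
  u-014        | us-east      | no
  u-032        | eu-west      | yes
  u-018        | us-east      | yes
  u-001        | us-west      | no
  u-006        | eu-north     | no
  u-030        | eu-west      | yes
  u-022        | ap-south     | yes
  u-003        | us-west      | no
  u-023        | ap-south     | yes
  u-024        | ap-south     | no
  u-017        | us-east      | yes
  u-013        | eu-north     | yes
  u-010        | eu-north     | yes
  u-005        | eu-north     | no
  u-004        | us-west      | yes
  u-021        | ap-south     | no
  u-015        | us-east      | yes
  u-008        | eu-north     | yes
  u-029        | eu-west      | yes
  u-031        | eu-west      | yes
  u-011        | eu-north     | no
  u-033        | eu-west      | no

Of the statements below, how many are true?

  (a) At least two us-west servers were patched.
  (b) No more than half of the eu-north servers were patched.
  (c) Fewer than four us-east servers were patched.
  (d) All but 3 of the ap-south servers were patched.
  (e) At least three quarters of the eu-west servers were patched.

(a) us-west: |A| = 5, |A ∩ B| = 2; needs |A ∩ B| ≥ 2 — true.
(b) eu-north: |A| = 9, |A ∩ B| = 4; needs |A ∩ B| ≤ |A ∖ B| — true.
(c) us-east: |A| = 6, |A ∩ B| = 3; needs |A ∩ B| < 4 — true.
(d) ap-south: |A| = 6, |A ∩ B| = 4; needs |A ∖ B| = 3 — false.
(e) eu-west: |A| = 8, |A ∩ B| = 5; needs |A ∩ B| / |A| ≥ 3/4 — false.

3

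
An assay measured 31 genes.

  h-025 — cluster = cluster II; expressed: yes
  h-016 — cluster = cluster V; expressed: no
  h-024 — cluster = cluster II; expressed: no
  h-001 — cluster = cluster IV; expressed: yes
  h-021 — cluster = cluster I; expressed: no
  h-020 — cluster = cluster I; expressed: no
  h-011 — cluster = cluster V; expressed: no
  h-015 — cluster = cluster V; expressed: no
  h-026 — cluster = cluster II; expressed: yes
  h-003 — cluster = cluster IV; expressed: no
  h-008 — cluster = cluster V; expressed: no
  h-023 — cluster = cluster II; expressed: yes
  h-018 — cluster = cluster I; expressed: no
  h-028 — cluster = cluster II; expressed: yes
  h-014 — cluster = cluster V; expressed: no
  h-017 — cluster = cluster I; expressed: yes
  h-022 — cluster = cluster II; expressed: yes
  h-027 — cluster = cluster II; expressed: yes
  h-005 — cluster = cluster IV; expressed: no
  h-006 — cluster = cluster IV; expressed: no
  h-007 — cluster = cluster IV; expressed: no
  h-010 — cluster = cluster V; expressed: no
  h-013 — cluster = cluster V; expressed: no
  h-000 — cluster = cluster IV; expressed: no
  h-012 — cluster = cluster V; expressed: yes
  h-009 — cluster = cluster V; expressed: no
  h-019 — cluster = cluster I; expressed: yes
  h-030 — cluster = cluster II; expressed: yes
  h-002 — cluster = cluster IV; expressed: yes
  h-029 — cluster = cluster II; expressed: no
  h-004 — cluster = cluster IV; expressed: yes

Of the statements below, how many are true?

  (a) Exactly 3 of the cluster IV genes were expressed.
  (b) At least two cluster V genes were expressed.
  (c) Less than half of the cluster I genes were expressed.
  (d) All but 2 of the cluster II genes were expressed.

3

(a) cluster IV: |A| = 8, |A ∩ B| = 3; needs |A ∩ B| = 3 — true.
(b) cluster V: |A| = 9, |A ∩ B| = 1; needs |A ∩ B| ≥ 2 — false.
(c) cluster I: |A| = 5, |A ∩ B| = 2; needs |A ∩ B| < |A ∖ B| — true.
(d) cluster II: |A| = 9, |A ∩ B| = 7; needs |A ∖ B| = 2 — true.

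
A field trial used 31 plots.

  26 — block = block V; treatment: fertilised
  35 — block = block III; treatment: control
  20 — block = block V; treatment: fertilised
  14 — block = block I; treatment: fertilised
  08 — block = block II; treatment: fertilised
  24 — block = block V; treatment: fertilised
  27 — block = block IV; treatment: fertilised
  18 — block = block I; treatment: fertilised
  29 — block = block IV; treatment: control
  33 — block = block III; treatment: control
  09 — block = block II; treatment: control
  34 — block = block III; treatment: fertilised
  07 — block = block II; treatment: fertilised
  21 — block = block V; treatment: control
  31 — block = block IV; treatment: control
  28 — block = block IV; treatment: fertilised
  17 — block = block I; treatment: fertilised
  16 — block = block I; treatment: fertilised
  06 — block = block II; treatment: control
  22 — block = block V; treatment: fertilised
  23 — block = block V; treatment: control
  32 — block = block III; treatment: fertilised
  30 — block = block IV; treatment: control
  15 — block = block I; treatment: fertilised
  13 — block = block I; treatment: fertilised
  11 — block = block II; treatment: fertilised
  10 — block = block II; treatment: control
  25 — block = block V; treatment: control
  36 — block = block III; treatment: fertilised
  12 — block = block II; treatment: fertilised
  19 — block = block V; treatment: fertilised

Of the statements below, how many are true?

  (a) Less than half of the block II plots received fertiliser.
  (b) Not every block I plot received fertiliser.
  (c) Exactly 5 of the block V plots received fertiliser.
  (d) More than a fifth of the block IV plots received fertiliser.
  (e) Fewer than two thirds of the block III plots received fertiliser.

3

(a) block II: |A| = 7, |A ∩ B| = 4; needs |A ∩ B| < |A ∖ B| — false.
(b) block I: |A| = 6, |A ∩ B| = 6; needs A ⊄ B (|A ∖ B| ≥ 1) — false.
(c) block V: |A| = 8, |A ∩ B| = 5; needs |A ∩ B| = 5 — true.
(d) block IV: |A| = 5, |A ∩ B| = 2; needs |A ∩ B| / |A| > 1/5 — true.
(e) block III: |A| = 5, |A ∩ B| = 3; needs |A ∩ B| / |A| < 2/3 — true.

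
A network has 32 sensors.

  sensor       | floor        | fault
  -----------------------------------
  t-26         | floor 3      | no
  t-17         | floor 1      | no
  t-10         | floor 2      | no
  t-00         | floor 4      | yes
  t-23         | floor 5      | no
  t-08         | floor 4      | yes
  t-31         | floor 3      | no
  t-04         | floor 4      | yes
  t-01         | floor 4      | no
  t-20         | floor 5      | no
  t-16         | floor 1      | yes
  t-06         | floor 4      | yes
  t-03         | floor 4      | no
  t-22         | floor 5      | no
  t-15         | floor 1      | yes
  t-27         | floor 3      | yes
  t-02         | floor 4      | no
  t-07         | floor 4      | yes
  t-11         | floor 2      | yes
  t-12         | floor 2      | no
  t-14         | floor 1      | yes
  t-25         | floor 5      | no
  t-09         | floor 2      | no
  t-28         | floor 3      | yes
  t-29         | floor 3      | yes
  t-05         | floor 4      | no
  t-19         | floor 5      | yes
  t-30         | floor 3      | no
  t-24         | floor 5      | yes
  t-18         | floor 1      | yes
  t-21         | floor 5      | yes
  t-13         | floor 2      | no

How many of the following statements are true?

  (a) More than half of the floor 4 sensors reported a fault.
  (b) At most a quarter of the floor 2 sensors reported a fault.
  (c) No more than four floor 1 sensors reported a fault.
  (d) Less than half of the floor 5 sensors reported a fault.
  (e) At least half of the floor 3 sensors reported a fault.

(a) floor 4: |A| = 9, |A ∩ B| = 5; needs |A ∩ B| > |A ∖ B| — true.
(b) floor 2: |A| = 5, |A ∩ B| = 1; needs |A ∩ B| / |A| ≤ 1/4 — true.
(c) floor 1: |A| = 5, |A ∩ B| = 4; needs |A ∩ B| ≤ 4 — true.
(d) floor 5: |A| = 7, |A ∩ B| = 3; needs |A ∩ B| < |A ∖ B| — true.
(e) floor 3: |A| = 6, |A ∩ B| = 3; needs |A ∩ B| ≥ |A ∖ B| — true.

5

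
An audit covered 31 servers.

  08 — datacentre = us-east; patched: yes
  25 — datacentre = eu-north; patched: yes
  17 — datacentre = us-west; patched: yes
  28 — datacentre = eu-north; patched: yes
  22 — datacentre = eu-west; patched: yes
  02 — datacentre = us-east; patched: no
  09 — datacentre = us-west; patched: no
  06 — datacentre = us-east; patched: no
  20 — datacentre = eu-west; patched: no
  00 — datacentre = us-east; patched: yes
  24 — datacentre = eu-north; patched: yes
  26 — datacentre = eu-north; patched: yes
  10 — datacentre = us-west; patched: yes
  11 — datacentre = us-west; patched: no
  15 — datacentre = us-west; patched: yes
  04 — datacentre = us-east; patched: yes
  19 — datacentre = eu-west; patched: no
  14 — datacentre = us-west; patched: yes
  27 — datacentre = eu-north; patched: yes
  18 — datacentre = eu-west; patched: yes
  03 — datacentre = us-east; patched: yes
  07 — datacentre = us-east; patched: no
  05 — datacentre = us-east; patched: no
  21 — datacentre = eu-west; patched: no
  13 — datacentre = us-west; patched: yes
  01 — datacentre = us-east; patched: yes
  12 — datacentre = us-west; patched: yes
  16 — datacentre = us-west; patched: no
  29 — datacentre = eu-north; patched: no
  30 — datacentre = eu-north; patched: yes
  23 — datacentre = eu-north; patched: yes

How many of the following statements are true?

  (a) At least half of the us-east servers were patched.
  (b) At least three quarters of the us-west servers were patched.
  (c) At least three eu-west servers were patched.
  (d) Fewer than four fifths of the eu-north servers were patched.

(a) us-east: |A| = 9, |A ∩ B| = 5; needs |A ∩ B| ≥ |A ∖ B| — true.
(b) us-west: |A| = 9, |A ∩ B| = 6; needs |A ∩ B| / |A| ≥ 3/4 — false.
(c) eu-west: |A| = 5, |A ∩ B| = 2; needs |A ∩ B| ≥ 3 — false.
(d) eu-north: |A| = 8, |A ∩ B| = 7; needs |A ∩ B| / |A| < 4/5 — false.

1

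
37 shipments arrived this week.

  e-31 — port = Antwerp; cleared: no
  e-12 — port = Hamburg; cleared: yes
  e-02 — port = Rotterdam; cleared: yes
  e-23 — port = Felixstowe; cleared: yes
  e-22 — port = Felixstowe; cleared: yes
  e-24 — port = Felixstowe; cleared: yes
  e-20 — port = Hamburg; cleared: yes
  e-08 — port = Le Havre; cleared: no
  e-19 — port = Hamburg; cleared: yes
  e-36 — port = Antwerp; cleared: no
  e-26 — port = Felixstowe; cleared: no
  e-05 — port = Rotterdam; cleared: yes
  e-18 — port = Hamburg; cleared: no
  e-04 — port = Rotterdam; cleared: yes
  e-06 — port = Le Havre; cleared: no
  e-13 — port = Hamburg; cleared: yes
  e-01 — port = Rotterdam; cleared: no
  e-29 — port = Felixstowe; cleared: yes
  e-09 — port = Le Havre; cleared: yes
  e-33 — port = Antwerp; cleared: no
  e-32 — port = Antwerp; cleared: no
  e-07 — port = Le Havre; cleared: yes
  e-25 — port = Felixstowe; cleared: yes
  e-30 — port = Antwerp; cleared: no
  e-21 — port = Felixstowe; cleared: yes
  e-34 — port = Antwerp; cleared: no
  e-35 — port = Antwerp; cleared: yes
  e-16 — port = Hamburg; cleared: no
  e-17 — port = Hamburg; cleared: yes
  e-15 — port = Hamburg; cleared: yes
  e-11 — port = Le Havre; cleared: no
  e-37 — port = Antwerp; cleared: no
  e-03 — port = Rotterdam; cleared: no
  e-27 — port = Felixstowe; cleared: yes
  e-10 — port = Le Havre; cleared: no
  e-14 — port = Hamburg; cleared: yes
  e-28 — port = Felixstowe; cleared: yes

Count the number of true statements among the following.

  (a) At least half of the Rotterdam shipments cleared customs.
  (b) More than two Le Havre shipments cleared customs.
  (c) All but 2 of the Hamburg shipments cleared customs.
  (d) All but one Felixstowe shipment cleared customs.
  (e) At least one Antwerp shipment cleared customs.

4

(a) Rotterdam: |A| = 5, |A ∩ B| = 3; needs |A ∩ B| ≥ |A ∖ B| — true.
(b) Le Havre: |A| = 6, |A ∩ B| = 2; needs |A ∩ B| > 2 — false.
(c) Hamburg: |A| = 9, |A ∩ B| = 7; needs |A ∖ B| = 2 — true.
(d) Felixstowe: |A| = 9, |A ∩ B| = 8; needs |A ∖ B| = 1 — true.
(e) Antwerp: |A| = 8, |A ∩ B| = 1; needs A ∩ B ≠ ∅ (|A ∩ B| ≥ 1) — true.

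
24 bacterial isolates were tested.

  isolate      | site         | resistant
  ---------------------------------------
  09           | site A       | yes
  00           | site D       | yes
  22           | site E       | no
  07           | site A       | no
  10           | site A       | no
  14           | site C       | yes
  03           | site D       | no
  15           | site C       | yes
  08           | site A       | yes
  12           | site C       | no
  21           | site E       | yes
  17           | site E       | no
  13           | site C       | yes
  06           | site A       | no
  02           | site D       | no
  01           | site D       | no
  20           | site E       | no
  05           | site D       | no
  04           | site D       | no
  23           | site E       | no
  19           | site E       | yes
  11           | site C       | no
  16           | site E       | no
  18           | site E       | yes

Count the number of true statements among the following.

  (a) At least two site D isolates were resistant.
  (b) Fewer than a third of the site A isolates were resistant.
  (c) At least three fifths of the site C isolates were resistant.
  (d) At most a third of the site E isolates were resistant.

1

(a) site D: |A| = 6, |A ∩ B| = 1; needs |A ∩ B| ≥ 2 — false.
(b) site A: |A| = 5, |A ∩ B| = 2; needs |A ∩ B| / |A| < 1/3 — false.
(c) site C: |A| = 5, |A ∩ B| = 3; needs |A ∩ B| / |A| ≥ 3/5 — true.
(d) site E: |A| = 8, |A ∩ B| = 3; needs |A ∩ B| / |A| ≤ 1/3 — false.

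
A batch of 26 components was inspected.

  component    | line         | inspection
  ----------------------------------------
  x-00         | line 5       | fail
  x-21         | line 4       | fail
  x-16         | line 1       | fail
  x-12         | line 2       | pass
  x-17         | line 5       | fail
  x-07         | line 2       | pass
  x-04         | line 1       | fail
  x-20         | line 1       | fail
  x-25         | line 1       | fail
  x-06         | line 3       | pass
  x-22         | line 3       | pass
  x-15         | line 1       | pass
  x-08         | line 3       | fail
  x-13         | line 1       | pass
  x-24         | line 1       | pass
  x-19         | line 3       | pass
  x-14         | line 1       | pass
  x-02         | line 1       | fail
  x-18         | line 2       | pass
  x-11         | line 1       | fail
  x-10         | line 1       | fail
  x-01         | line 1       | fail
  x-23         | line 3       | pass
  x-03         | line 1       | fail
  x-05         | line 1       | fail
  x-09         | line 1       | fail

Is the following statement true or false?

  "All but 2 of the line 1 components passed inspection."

'All but 2 of the line 1 components passed inspection' holds iff |A ∖ B| = 2.
|A| = 15, |A ∩ B| = 4, |A ∖ B| = 11.
|A ∖ B| = 11, so the statement is false.

False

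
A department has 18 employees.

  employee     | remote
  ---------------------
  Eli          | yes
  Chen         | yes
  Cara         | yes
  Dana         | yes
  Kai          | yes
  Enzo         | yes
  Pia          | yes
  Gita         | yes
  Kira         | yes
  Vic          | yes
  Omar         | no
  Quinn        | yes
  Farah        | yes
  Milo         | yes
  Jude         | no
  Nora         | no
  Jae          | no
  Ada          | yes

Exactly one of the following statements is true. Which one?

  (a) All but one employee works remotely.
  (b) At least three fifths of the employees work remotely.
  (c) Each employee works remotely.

(b)

|A| = 18, |A ∩ B| = 14, |A ∖ B| = 4.
(a) requires |A ∖ B| = 1: false.
(b) requires |A ∩ B| / |A| ≥ 3/5: true.
(c) requires A ⊆ B, i.e. every element of A is in B (|A ∖ B| = 0): false.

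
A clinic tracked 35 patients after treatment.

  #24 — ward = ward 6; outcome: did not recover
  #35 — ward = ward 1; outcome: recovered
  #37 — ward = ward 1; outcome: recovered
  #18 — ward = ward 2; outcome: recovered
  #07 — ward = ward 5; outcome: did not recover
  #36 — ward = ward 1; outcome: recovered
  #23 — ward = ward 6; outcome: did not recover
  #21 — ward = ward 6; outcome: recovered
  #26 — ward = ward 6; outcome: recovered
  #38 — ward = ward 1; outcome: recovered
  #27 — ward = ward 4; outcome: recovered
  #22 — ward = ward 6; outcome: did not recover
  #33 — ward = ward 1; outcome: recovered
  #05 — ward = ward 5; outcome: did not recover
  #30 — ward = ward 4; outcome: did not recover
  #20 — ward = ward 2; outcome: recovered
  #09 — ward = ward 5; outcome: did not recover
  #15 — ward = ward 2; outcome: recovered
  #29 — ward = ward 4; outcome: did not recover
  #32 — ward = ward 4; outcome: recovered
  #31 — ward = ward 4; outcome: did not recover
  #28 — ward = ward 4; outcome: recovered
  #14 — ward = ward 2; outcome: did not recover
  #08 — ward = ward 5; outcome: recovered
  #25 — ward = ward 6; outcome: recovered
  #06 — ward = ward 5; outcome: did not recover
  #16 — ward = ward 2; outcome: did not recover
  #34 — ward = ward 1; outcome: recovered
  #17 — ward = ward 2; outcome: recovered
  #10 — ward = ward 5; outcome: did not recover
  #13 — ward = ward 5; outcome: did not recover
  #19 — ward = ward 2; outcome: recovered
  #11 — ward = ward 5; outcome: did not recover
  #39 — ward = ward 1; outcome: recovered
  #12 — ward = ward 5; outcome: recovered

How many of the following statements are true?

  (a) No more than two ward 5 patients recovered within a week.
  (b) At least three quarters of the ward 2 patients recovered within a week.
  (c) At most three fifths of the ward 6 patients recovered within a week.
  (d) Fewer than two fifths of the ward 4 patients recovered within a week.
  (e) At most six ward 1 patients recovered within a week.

(a) ward 5: |A| = 9, |A ∩ B| = 2; needs |A ∩ B| ≤ 2 — true.
(b) ward 2: |A| = 7, |A ∩ B| = 5; needs |A ∩ B| / |A| ≥ 3/4 — false.
(c) ward 6: |A| = 6, |A ∩ B| = 3; needs |A ∩ B| / |A| ≤ 3/5 — true.
(d) ward 4: |A| = 6, |A ∩ B| = 3; needs |A ∩ B| / |A| < 2/5 — false.
(e) ward 1: |A| = 7, |A ∩ B| = 7; needs |A ∩ B| ≤ 6 — false.

2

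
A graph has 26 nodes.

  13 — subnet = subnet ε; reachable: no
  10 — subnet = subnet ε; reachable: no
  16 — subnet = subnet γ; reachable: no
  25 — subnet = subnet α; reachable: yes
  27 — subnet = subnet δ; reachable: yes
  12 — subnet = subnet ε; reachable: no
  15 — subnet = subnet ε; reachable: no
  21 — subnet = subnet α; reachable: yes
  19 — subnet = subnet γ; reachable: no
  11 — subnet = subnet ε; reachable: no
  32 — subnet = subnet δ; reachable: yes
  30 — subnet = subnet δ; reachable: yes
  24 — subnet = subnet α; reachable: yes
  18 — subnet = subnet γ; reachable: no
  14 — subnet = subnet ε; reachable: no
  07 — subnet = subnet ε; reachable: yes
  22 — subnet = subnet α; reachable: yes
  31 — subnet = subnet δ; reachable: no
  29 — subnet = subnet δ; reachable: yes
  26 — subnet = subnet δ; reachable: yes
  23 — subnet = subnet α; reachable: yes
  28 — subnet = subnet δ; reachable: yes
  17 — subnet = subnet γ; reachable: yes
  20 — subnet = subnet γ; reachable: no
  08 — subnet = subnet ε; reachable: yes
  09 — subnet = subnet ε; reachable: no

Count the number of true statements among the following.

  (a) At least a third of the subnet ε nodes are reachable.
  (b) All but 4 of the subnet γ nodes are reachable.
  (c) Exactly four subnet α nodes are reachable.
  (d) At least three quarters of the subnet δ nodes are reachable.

(a) subnet ε: |A| = 9, |A ∩ B| = 2; needs |A ∩ B| / |A| ≥ 1/3 — false.
(b) subnet γ: |A| = 5, |A ∩ B| = 1; needs |A ∖ B| = 4 — true.
(c) subnet α: |A| = 5, |A ∩ B| = 5; needs |A ∩ B| = 4 — false.
(d) subnet δ: |A| = 7, |A ∩ B| = 6; needs |A ∩ B| / |A| ≥ 3/4 — true.

2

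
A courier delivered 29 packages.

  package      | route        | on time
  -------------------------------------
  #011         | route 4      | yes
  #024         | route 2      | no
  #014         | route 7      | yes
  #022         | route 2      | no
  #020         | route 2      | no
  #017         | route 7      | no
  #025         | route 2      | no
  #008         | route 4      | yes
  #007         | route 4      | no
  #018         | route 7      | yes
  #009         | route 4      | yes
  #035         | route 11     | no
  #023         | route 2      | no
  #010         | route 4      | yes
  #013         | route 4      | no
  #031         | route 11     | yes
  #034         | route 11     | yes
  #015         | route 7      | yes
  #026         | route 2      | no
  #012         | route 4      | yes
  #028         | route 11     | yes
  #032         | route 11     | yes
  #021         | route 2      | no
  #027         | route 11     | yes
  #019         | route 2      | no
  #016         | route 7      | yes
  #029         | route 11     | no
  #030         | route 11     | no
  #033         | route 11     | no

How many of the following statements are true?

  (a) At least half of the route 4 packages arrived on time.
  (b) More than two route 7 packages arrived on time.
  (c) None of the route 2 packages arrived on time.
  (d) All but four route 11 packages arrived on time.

4

(a) route 4: |A| = 7, |A ∩ B| = 5; needs |A ∩ B| ≥ |A ∖ B| — true.
(b) route 7: |A| = 5, |A ∩ B| = 4; needs |A ∩ B| > 2 — true.
(c) route 2: |A| = 8, |A ∩ B| = 0; needs A ∩ B = ∅ (|A ∩ B| = 0) — true.
(d) route 11: |A| = 9, |A ∩ B| = 5; needs |A ∖ B| = 4 — true.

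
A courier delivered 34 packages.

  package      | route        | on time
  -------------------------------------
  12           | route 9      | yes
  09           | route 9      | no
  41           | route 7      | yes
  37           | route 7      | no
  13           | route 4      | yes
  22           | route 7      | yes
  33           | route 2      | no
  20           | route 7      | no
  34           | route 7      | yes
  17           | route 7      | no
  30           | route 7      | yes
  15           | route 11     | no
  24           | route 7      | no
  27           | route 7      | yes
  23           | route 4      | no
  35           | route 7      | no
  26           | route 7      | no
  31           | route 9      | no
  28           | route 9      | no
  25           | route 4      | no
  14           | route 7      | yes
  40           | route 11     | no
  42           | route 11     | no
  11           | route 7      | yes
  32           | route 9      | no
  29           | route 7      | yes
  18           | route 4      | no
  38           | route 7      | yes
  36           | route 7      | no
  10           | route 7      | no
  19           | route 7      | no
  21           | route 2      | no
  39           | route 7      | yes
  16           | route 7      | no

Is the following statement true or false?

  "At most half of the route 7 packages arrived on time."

True

'At most half of the route 7 packages arrived on time' holds iff |A ∩ B| ≤ |A ∖ B|.
|A| = 20, |A ∩ B| = 10, |A ∖ B| = 10.
10 = 10, so the statement is true.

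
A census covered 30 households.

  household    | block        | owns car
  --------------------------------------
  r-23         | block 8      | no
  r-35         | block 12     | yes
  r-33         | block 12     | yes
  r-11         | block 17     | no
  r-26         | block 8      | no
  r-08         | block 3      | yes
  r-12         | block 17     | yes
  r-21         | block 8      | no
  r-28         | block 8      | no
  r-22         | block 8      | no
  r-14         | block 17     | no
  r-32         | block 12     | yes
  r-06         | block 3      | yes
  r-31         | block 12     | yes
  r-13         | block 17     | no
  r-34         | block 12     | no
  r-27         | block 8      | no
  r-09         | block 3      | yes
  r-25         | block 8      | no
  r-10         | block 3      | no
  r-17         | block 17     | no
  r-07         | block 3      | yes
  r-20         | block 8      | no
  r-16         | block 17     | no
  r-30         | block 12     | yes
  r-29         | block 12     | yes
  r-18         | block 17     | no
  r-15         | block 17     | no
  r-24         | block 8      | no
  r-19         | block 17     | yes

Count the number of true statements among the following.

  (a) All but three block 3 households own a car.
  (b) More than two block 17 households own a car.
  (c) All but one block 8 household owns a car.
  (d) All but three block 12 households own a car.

(a) block 3: |A| = 5, |A ∩ B| = 4; needs |A ∖ B| = 3 — false.
(b) block 17: |A| = 9, |A ∩ B| = 2; needs |A ∩ B| > 2 — false.
(c) block 8: |A| = 9, |A ∩ B| = 0; needs |A ∖ B| = 1 — false.
(d) block 12: |A| = 7, |A ∩ B| = 6; needs |A ∖ B| = 3 — false.

0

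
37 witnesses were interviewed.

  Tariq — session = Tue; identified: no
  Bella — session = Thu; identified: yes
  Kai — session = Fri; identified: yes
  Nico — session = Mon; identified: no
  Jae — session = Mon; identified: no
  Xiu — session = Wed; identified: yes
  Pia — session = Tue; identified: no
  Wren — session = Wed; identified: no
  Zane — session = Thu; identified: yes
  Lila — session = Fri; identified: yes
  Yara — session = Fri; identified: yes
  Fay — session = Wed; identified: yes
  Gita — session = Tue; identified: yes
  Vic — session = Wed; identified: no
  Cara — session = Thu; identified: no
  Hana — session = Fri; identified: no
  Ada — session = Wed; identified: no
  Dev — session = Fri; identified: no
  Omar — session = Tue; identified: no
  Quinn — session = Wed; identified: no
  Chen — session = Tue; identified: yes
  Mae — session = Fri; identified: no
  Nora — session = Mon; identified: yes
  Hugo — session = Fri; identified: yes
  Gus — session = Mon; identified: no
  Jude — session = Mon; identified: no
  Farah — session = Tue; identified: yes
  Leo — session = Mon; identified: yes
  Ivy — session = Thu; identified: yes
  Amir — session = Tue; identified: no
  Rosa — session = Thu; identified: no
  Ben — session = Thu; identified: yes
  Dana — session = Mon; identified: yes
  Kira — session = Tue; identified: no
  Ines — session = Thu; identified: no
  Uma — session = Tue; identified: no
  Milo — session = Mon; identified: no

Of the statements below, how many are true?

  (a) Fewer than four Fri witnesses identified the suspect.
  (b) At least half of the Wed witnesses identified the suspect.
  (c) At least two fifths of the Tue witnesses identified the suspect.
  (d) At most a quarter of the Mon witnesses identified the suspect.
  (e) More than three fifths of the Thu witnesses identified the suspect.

(a) Fri: |A| = 7, |A ∩ B| = 4; needs |A ∩ B| < 4 — false.
(b) Wed: |A| = 6, |A ∩ B| = 2; needs |A ∩ B| ≥ |A ∖ B| — false.
(c) Tue: |A| = 9, |A ∩ B| = 3; needs |A ∩ B| / |A| ≥ 2/5 — false.
(d) Mon: |A| = 8, |A ∩ B| = 3; needs |A ∩ B| / |A| ≤ 1/4 — false.
(e) Thu: |A| = 7, |A ∩ B| = 4; needs |A ∩ B| / |A| > 3/5 — false.

0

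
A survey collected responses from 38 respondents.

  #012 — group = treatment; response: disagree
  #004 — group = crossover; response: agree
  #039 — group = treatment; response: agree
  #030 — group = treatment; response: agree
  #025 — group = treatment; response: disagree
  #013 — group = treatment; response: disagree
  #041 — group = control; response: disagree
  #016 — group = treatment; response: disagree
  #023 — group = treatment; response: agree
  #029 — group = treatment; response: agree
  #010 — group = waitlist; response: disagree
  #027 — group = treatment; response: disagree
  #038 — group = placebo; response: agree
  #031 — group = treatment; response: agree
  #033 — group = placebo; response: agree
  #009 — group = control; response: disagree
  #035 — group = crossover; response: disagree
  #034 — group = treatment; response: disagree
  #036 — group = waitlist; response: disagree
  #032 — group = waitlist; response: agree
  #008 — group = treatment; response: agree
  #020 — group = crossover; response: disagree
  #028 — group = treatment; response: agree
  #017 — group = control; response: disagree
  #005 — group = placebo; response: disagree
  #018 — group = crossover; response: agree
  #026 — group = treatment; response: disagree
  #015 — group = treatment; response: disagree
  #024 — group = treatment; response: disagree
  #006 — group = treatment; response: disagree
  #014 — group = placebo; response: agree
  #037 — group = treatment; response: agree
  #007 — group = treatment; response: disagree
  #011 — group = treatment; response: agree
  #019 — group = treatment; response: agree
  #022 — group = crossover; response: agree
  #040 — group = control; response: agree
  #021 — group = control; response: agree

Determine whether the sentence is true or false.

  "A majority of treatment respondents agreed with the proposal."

'A majority of treatment respondents agreed with the proposal' holds iff |A ∩ B| > |A ∖ B|.
|A| = 21, |A ∩ B| = 10, |A ∖ B| = 11.
10 < 11, so the statement is false.

False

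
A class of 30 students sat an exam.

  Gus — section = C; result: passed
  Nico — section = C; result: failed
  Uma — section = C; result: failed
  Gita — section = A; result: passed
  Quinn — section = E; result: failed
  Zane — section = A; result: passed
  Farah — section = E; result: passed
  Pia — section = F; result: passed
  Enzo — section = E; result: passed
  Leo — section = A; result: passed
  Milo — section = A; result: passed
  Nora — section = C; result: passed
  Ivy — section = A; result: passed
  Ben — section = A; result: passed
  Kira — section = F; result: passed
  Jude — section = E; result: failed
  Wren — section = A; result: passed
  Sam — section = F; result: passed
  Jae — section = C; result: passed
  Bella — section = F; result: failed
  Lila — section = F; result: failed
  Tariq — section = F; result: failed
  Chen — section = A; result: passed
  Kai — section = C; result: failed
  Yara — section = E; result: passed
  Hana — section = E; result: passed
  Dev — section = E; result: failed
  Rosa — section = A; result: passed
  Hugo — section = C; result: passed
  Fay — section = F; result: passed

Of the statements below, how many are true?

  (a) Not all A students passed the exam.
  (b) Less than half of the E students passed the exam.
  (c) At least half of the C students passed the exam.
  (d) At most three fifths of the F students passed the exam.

2

(a) A: |A| = 9, |A ∩ B| = 9; needs A ⊄ B (|A ∖ B| ≥ 1) — false.
(b) E: |A| = 7, |A ∩ B| = 4; needs |A ∩ B| < |A ∖ B| — false.
(c) C: |A| = 7, |A ∩ B| = 4; needs |A ∩ B| ≥ |A ∖ B| — true.
(d) F: |A| = 7, |A ∩ B| = 4; needs |A ∩ B| / |A| ≤ 3/5 — true.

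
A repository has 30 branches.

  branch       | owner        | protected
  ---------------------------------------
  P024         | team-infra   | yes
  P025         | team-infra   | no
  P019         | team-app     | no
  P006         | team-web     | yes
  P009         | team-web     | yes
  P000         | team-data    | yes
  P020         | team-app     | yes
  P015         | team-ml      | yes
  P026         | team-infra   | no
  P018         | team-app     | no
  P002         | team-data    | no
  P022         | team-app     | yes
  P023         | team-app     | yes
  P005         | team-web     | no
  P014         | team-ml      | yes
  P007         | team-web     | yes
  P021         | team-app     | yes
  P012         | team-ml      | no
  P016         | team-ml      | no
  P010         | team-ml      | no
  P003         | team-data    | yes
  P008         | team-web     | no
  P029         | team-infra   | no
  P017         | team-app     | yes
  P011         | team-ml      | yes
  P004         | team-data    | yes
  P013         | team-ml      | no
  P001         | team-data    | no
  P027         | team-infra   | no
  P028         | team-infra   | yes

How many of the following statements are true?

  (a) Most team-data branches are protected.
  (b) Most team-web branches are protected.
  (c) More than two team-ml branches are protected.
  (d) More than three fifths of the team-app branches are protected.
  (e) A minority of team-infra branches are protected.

(a) team-data: |A| = 5, |A ∩ B| = 3; needs |A ∩ B| > |A ∖ B| — true.
(b) team-web: |A| = 5, |A ∩ B| = 3; needs |A ∩ B| > |A ∖ B| — true.
(c) team-ml: |A| = 7, |A ∩ B| = 3; needs |A ∩ B| > 2 — true.
(d) team-app: |A| = 7, |A ∩ B| = 5; needs |A ∩ B| / |A| > 3/5 — true.
(e) team-infra: |A| = 6, |A ∩ B| = 2; needs |A ∩ B| < |A ∖ B| — true.

5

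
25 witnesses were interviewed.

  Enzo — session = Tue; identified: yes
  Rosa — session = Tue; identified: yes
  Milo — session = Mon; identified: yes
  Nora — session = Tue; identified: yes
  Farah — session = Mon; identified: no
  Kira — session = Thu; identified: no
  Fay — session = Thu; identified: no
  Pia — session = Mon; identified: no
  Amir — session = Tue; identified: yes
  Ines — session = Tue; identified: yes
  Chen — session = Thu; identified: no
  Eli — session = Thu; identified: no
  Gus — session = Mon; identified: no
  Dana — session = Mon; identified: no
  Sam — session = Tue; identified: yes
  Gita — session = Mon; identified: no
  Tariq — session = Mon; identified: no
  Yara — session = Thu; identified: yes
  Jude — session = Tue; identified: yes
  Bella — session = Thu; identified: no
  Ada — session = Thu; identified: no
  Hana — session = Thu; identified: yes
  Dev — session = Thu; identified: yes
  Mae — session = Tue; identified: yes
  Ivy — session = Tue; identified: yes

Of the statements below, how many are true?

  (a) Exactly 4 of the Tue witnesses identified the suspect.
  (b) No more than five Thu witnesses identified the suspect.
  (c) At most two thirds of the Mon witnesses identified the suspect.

(a) Tue: |A| = 9, |A ∩ B| = 9; needs |A ∩ B| = 4 — false.
(b) Thu: |A| = 9, |A ∩ B| = 3; needs |A ∩ B| ≤ 5 — true.
(c) Mon: |A| = 7, |A ∩ B| = 1; needs |A ∩ B| / |A| ≤ 2/3 — true.

2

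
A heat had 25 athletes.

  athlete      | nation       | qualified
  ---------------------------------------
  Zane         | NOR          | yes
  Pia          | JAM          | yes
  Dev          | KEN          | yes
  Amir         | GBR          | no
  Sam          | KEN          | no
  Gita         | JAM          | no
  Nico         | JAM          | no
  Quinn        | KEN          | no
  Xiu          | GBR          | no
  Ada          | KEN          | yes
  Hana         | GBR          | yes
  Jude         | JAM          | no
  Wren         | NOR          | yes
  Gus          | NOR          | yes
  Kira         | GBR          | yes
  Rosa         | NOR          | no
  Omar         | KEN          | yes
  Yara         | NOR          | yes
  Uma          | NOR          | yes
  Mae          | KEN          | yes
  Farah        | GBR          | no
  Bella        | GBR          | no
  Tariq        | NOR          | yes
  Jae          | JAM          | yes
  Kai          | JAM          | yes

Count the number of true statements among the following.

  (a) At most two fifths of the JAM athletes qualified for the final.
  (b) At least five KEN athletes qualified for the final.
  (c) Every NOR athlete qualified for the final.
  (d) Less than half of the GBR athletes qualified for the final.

1

(a) JAM: |A| = 6, |A ∩ B| = 3; needs |A ∩ B| / |A| ≤ 2/5 — false.
(b) KEN: |A| = 6, |A ∩ B| = 4; needs |A ∩ B| ≥ 5 — false.
(c) NOR: |A| = 7, |A ∩ B| = 6; needs A ⊆ B, i.e. every element of A is in B (|A ∖ B| = 0) — false.
(d) GBR: |A| = 6, |A ∩ B| = 2; needs |A ∩ B| < |A ∖ B| — true.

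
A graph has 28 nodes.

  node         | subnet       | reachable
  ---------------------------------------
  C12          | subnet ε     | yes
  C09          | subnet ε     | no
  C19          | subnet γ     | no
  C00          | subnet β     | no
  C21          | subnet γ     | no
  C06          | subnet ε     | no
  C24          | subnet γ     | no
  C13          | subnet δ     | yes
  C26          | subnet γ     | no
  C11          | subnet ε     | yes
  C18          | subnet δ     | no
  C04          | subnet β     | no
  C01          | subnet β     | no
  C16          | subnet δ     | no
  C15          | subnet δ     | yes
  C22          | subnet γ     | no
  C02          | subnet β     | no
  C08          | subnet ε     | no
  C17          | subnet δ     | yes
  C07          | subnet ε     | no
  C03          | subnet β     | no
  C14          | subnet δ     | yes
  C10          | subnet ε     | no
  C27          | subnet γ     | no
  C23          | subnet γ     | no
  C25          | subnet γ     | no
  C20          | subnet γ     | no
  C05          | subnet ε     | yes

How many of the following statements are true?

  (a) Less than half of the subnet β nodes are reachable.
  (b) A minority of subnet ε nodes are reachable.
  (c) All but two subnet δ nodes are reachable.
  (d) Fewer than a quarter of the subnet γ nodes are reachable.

(a) subnet β: |A| = 5, |A ∩ B| = 0; needs |A ∩ B| < |A ∖ B| — true.
(b) subnet ε: |A| = 8, |A ∩ B| = 3; needs |A ∩ B| < |A ∖ B| — true.
(c) subnet δ: |A| = 6, |A ∩ B| = 4; needs |A ∖ B| = 2 — true.
(d) subnet γ: |A| = 9, |A ∩ B| = 0; needs |A ∩ B| / |A| < 1/4 — true.

4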